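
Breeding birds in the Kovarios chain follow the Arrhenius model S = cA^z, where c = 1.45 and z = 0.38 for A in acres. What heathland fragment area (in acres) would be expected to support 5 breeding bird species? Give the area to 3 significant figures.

5 = 1.45 × A^0.38  ⇒  A^0.38 = 5/1.45 = 3.448
ln A = ln(3.448) / 0.38 = 1.2379 / 0.38 = 3.2576
A = e^3.2576 ≈ 25.99 acres

26.0 acres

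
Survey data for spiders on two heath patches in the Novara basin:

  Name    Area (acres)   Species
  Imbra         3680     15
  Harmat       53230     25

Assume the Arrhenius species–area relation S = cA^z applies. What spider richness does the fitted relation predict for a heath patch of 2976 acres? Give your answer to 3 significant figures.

14.4

z = ln(25/15) / ln(53230/3680) = 0.5108 / 2.6717 = 0.1912
c = 15 / 3680^0.1912 = 15 / 4.806 = 3.121
S₃ = 3.121 × 2976^0.1912 = 3.121 × 4.615 ≈ 14.4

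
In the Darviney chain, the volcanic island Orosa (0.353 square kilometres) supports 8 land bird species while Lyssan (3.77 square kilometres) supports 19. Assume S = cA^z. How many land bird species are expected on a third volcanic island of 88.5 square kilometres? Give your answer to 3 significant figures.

60.2

z = ln(19/8) / ln(3.77/0.353) = 0.8650 / 2.3684 = 0.3652
c = 8 / 0.353^0.3652 = 8 / 0.6836 = 11.7
S₃ = 11.7 × 88.5^0.3652 = 11.7 × 5.141 ≈ 60.16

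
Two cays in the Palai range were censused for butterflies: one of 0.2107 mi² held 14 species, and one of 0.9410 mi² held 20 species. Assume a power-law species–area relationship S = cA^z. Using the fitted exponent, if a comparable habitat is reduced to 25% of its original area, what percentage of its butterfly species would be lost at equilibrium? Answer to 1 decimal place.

z = ln(20/14) / ln(0.941/0.2107) = 0.3567 / 1.4965 = 0.2383
S_new/S_old = (A_new/A_old)^z = 0.25^0.2383 = exp(0.2383 × -1.3863) = 0.7186
Fraction lost = 1 − 0.7186 = 0.2814

28.1%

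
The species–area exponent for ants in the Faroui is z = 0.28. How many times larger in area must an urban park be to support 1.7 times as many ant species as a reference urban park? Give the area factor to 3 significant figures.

(A₂/A₁)^0.28 = 1.7, so A₂/A₁ = 1.7^(1/0.28) = 1.7^3.571
ln(A₂/A₁) = ln 1.7 / 0.28 = 0.5306 / 0.28 = 1.8951
A₂/A₁ = e^1.8951 ≈ 6.653

6.65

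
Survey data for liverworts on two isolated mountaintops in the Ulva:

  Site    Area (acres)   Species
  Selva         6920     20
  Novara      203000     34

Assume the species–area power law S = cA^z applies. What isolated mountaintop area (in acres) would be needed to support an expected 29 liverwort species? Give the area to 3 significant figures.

z = ln(34/20) / ln(203000/6920) = 0.5306 / 3.3788 = 0.1570
c = 20 / 6920^0.1570 = 20 / 4.009 = 4.988
A = (29/4.988)^(1/0.1570) ⇒ ln A = ln(5.814)/0.1570 = 11.2081
A = e^11.2081 ≈ 73726 acres

73700 acres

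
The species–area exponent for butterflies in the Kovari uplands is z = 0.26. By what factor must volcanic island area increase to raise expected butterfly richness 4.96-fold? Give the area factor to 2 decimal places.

(A₂/A₁)^0.26 = 4.96, so A₂/A₁ = 4.96^(1/0.26) = 4.96^3.846
ln(A₂/A₁) = ln 4.96 / 0.26 = 1.6014 / 0.26 = 6.1593
A₂/A₁ = e^6.1593 ≈ 473.1

473.07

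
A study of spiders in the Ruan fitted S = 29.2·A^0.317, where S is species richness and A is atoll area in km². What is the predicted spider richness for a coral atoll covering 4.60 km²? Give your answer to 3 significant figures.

47.4

S = 29.2 × 4.6^0.317
ln S = ln 29.2 + 0.317 × ln 4.6 = 3.3742 + 0.317 × 1.5261 = 3.8579
S = e^3.8579 ≈ 47.37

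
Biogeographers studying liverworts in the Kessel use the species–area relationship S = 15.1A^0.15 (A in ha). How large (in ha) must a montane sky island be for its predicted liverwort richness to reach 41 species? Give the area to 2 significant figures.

780 ha

41 = 15.1 × A^0.15  ⇒  A^0.15 = 41/15.1 = 2.715
ln A = ln(2.715) / 0.15 = 0.9989 / 0.15 = 6.6592
A = e^6.6592 ≈ 779.9 ha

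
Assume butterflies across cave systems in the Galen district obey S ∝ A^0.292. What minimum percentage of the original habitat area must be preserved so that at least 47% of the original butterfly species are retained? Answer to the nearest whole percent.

Need (A_new/A_old)^0.292 = 0.47, so A_new/A_old = 0.47^(1/0.292) = 0.47^3.425
ln(A_new/A_old) = ln 0.47 / 0.292 = -0.7550 / 0.292 = -2.5857
A_new/A_old = e^-2.5857 ≈ 0.07534

8%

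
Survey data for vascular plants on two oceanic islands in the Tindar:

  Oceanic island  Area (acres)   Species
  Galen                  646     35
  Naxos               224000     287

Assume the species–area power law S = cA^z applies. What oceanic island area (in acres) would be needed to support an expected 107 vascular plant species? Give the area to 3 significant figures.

z = ln(287/35) / ln(224000/646) = 2.1041 / 5.8486 = 0.3598
c = 35 / 646^0.3598 = 35 / 10.26 = 3.412
A = (107/3.412)^(1/0.3598) ⇒ ln A = ln(31.36)/0.3598 = 9.5769
A = e^9.5769 ≈ 14428 acres

14400 acres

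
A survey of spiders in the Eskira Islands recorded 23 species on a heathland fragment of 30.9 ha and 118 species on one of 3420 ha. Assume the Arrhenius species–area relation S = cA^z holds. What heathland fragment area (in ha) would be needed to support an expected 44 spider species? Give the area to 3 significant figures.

z = ln(118/23) / ln(3420/30.9) = 1.6352 / 4.7066 = 0.3474
c = 23 / 30.9^0.3474 = 23 / 3.293 = 6.984
A = (44/6.984)^(1/0.3474) ⇒ ln A = ln(6.3)/0.3474 = 5.2979
A = e^5.2979 ≈ 199.9 ha

200 ha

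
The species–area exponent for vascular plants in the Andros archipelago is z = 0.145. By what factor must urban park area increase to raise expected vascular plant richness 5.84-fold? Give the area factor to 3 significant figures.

(A₂/A₁)^0.145 = 5.84, so A₂/A₁ = 5.84^(1/0.145) = 5.84^6.897
ln(A₂/A₁) = ln 5.84 / 0.145 = 1.7647 / 0.145 = 12.1706
A₂/A₁ = e^12.1706 ≈ 193022

193000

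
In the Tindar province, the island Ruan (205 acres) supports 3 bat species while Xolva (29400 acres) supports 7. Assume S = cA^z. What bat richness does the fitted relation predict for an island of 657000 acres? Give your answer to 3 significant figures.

11.9

z = ln(7/3) / ln(29400/205) = 0.8473 / 4.9657 = 0.1706
c = 3 / 205^0.1706 = 3 / 2.48 = 1.21
S₃ = 1.21 × 657000^0.1706 = 1.21 × 9.832 ≈ 11.89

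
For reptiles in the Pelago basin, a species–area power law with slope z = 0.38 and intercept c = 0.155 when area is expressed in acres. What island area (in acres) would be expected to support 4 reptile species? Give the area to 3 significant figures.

5190 acres

4 = 0.155 × A^0.38  ⇒  A^0.38 = 4/0.155 = 25.81
ln A = ln(25.81) / 0.38 = 3.2506 / 0.38 = 8.5543
A = e^8.5543 ≈ 5189 acres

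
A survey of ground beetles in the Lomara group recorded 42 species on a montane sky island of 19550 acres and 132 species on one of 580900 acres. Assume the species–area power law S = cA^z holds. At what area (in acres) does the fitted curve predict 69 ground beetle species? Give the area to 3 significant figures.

z = ln(132/42) / ln(580900/19550) = 1.1451 / 3.3916 = 0.3376
c = 42 / 19550^0.3376 = 42 / 28.11 = 1.494
A = (69/1.494)^(1/0.3376) ⇒ ln A = ln(46.18)/0.3376 = 11.3511
A = e^11.3511 ≈ 85055 acres

85100 acres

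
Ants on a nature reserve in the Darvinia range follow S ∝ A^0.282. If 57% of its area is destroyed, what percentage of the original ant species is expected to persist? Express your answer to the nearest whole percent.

S_new/S_old = (A_new/A_old)^z = 0.43^0.282
= exp(0.282 × ln 0.43) = exp(0.282 × -0.8440) = exp(-0.2380) ≈ 0.7882

79%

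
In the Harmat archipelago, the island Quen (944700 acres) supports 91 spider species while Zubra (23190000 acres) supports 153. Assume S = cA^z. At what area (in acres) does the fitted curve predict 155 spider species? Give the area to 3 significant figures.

25100000 acres

z = ln(153/91) / ln(23190000/944700) = 0.5196 / 3.2006 = 0.1623
c = 91 / 944700^0.1623 = 91 / 9.333 = 9.751
A = (155/9.751)^(1/0.1623) ⇒ ln A = ln(15.9)/0.1623 = 17.0392
A = e^17.0392 ≈ 25121459 acres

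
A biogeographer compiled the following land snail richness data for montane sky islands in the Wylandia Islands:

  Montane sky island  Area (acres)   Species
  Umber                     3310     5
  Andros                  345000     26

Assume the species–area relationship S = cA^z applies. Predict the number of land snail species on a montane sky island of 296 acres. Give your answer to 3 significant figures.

2.12

z = ln(26/5) / ln(345000/3310) = 1.6487 / 4.6466 = 0.3548
c = 5 / 3310^0.3548 = 5 / 17.74 = 0.2819
S₃ = 0.2819 × 296^0.3548 = 0.2819 × 7.531 ≈ 2.123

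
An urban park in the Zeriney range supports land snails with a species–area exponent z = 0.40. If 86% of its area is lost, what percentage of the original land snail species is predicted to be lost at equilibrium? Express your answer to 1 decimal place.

S_new/S_old = (A_new/A_old)^z = 0.14^0.4
= exp(0.4 × ln 0.14) = exp(0.4 × -1.9661) = exp(-0.7864) ≈ 0.4555
Fraction lost = 1 − 0.4555 = 0.5445

54.5%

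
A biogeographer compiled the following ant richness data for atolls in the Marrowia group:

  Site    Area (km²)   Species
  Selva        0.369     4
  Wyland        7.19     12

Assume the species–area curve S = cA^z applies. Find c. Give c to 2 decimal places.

5.78

z = ln(S₂/S₁) / ln(A₂/A₁) = ln(12/4) / ln(7.19/0.369) = 1.0986 / 2.9696 = 0.3699
c = S₁ / A₁^z = 4 / 0.369^0.3699 = 4 / 0.6915 = 5.784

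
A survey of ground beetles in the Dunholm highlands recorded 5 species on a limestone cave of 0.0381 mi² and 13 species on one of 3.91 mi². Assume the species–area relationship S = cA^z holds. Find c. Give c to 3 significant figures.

z = ln(S₂/S₁) / ln(A₂/A₁) = ln(13/5) / ln(3.91/0.0381) = 0.9555 / 4.6311 = 0.2063
c = S₁ / A₁^z = 5 / 0.0381^0.2063 = 5 / 0.5096 = 9.812

9.81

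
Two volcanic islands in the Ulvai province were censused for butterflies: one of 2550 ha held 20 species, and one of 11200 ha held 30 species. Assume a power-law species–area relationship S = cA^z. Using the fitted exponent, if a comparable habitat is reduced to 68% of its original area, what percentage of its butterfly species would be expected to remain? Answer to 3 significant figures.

90.0%

z = ln(30/20) / ln(11200/2550) = 0.4055 / 1.4798 = 0.2740
S_new/S_old = (A_new/A_old)^z = 0.68^0.2740 = exp(0.2740 × -0.3857) = 0.8997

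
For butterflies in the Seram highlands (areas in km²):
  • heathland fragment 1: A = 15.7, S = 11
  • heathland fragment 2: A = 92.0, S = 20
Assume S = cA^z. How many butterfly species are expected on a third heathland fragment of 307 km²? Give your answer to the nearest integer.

z = ln(20/11) / ln(92/15.7) = 0.5978 / 1.7681 = 0.3381
c = 11 / 15.7^0.3381 = 11 / 2.537 = 4.335
S₃ = 4.335 × 307^0.3381 = 4.335 × 6.933 ≈ 30.06

30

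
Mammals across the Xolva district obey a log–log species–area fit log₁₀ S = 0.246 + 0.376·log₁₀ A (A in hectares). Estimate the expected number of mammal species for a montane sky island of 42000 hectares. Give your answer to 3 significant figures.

96.5

S = 1.762 × 42000^0.376 = 1.762 × 54.74 ≈ 96.46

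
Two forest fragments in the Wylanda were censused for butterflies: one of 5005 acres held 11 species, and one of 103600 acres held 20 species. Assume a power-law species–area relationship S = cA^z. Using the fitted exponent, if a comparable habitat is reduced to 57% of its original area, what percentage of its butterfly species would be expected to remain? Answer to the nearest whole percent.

90%

z = ln(20/11) / ln(103600/5005) = 0.5978 / 3.0301 = 0.1973
S_new/S_old = (A_new/A_old)^z = 0.57^0.1973 = exp(0.1973 × -0.5621) = 0.895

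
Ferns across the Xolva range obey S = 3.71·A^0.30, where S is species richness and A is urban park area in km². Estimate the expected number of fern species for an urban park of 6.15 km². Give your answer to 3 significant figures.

6.40

S = 3.71 × 6.15^0.3
ln S = ln 3.71 + 0.3 × ln 6.15 = 1.3110 + 0.3 × 1.8165 = 1.8560
S = e^1.8560 ≈ 6.398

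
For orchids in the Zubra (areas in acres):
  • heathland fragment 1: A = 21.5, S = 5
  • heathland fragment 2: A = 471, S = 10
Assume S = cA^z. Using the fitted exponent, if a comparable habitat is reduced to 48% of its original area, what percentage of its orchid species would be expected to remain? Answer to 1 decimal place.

84.8%

z = ln(10/5) / ln(471/21.5) = 0.6931 / 3.0868 = 0.2246
S_new/S_old = (A_new/A_old)^z = 0.48^0.2246 = exp(0.2246 × -0.7340) = 0.8481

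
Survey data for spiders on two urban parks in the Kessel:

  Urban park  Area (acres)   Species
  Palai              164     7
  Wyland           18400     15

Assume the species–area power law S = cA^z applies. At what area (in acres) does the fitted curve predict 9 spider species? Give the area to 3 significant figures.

z = ln(15/7) / ln(18400/164) = 0.7621 / 4.7202 = 0.1615
c = 7 / 164^0.1615 = 7 / 2.278 = 3.072
A = (9/3.072)^(1/0.1615) ⇒ ln A = ln(2.929)/0.1615 = 6.6564
A = e^6.6564 ≈ 777.7 acres

778 acres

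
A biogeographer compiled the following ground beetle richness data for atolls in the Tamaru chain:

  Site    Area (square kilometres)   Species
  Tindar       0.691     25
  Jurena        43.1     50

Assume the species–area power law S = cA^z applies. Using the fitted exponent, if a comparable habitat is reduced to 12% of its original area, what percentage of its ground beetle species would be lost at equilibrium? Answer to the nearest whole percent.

z = ln(50/25) / ln(43.1/0.691) = 0.6931 / 4.1331 = 0.1677
S_new/S_old = (A_new/A_old)^z = 0.12^0.1677 = exp(0.1677 × -2.1203) = 0.7008
Fraction lost = 1 − 0.7008 = 0.2992

30%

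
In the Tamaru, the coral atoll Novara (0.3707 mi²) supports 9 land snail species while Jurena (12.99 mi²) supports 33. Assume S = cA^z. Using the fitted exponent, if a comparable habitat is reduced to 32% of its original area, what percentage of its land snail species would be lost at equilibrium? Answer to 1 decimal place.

z = ln(33/9) / ln(12.99/0.3707) = 1.2993 / 3.5565 = 0.3653
S_new/S_old = (A_new/A_old)^z = 0.32^0.3653 = exp(0.3653 × -1.1394) = 0.6595
Fraction lost = 1 − 0.6595 = 0.3405

34.0%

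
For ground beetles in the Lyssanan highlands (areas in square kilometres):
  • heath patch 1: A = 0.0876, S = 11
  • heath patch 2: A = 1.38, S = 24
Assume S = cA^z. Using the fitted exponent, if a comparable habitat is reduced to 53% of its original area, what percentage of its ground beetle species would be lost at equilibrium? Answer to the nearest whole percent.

16%

z = ln(24/11) / ln(1.38/0.0876) = 0.7802 / 2.7571 = 0.2830
S_new/S_old = (A_new/A_old)^z = 0.53^0.2830 = exp(0.2830 × -0.6349) = 0.8356
Fraction lost = 1 − 0.8356 = 0.1644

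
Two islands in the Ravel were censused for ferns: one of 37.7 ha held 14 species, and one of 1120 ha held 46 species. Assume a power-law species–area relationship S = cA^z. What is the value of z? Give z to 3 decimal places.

0.351

Taking logs: ln S = ln c + z ln A, so z = (ln S₂ − ln S₁)/(ln A₂ − ln A₁).
z = ln(46/14) / ln(1120/37.7) = ln(3.286) / ln(29.71) = 1.1896 / 3.3914 = 0.3508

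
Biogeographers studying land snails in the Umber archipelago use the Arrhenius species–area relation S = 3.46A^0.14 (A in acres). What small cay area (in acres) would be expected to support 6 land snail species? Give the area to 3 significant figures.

51.0 acres

6 = 3.46 × A^0.14  ⇒  A^0.14 = 6/3.46 = 1.734
ln A = ln(1.734) / 0.14 = 0.5505 / 0.14 = 3.9321
A = e^3.9321 ≈ 51.01 acres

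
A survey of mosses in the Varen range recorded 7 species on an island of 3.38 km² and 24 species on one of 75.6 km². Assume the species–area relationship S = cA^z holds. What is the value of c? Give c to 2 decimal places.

z = ln(S₂/S₁) / ln(A₂/A₁) = ln(24/7) / ln(75.6/3.38) = 1.2321 / 3.1076 = 0.3965
c = S₁ / A₁^z = 7 / 3.38^0.3965 = 7 / 1.621 = 4.319

4.32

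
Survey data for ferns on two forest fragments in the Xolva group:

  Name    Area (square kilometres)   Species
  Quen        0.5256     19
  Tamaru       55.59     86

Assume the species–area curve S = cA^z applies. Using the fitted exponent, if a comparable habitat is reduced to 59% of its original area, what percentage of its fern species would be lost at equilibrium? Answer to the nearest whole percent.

16%

z = ln(86/19) / ln(55.59/0.5256) = 1.5099 / 4.6612 = 0.3239
S_new/S_old = (A_new/A_old)^z = 0.59^0.3239 = exp(0.3239 × -0.5276) = 0.8429
Fraction lost = 1 − 0.8429 = 0.1571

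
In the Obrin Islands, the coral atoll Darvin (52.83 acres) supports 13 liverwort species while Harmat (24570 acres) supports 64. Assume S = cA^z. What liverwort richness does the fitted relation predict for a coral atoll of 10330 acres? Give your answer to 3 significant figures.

51.1

z = ln(64/13) / ln(24570/52.83) = 1.5939 / 6.1422 = 0.2595
c = 13 / 52.83^0.2595 = 13 / 2.8 = 4.644
S₃ = 4.644 × 10330^0.2595 = 4.644 × 11.01 ≈ 51.11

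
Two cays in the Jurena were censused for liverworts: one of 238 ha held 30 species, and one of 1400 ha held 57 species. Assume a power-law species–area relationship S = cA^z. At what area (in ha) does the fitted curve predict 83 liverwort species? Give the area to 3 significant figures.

z = ln(57/30) / ln(1400/238) = 0.6419 / 1.7720 = 0.3622
c = 30 / 238^0.3622 = 30 / 7.259 = 4.133
A = (83/4.133)^(1/0.3622) ⇒ ln A = ln(20.08)/0.3622 = 8.2817
A = e^8.2817 ≈ 3951 ha

3950 ha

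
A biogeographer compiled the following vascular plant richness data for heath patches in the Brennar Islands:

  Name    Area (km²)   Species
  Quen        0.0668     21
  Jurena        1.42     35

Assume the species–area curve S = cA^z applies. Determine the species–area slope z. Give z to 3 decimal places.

Taking logs: ln S = ln c + z ln A, so z = (ln S₂ − ln S₁)/(ln A₂ − ln A₁).
z = ln(35/21) / ln(1.42/0.0668) = ln(1.667) / ln(21.26) = 0.5108 / 3.0567 = 0.1671

0.167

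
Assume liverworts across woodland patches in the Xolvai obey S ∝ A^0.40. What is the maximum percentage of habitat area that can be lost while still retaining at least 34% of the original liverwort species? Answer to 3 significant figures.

93.3%

Need (A_new/A_old)^0.4 = 0.34, so A_new/A_old = 0.34^(1/0.4) = 0.34^2.5
ln(A_new/A_old) = ln 0.34 / 0.4 = -1.0788 / 0.4 = -2.6970
A_new/A_old = e^-2.6970 ≈ 0.06741
Fraction that can be lost = 1 − 0.06741 = 0.9326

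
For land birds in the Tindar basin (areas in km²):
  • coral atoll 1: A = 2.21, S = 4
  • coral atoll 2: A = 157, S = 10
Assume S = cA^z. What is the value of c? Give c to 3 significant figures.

3.37

z = ln(S₂/S₁) / ln(A₂/A₁) = ln(10/4) / ln(157/2.21) = 0.9163 / 4.2633 = 0.2149
c = S₁ / A₁^z = 4 / 2.21^0.2149 = 4 / 1.186 = 3.373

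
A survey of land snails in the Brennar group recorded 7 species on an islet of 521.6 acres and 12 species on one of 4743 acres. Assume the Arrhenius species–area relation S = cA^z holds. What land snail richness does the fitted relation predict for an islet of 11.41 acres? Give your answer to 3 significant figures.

2.75

z = ln(12/7) / ln(4743/521.6) = 0.5390 / 2.2075 = 0.2442
c = 7 / 521.6^0.2442 = 7 / 4.608 = 1.519
S₃ = 1.519 × 11.41^0.2442 = 1.519 × 1.812 ≈ 2.753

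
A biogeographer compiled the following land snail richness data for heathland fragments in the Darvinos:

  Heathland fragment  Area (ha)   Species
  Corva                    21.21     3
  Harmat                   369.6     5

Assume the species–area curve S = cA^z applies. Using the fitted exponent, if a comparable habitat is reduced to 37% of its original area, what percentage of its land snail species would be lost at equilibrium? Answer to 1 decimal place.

16.3%

z = ln(5/3) / ln(369.6/21.21) = 0.5108 / 2.8579 = 0.1787
S_new/S_old = (A_new/A_old)^z = 0.37^0.1787 = exp(0.1787 × -0.9943) = 0.8372
Fraction lost = 1 − 0.8372 = 0.1628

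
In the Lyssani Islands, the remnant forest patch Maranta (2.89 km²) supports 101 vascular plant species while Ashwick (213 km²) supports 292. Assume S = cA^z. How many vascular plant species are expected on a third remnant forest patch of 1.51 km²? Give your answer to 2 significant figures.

z = ln(292/101) / ln(213/2.89) = 1.0616 / 4.3000 = 0.2469
c = 101 / 2.89^0.2469 = 101 / 1.3 = 77.72
S₃ = 77.72 × 1.51^0.2469 = 77.72 × 1.107 ≈ 86.04

86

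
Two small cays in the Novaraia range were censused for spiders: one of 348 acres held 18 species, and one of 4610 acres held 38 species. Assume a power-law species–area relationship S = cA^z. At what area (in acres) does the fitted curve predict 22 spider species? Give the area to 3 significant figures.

z = ln(38/18) / ln(4610/348) = 0.7472 / 2.5838 = 0.2892
c = 18 / 348^0.2892 = 18 / 5.433 = 3.313
A = (22/3.313)^(1/0.2892) ⇒ ln A = ln(6.64)/0.2892 = 6.5461
A = e^6.5461 ≈ 696.5 acres

697 acres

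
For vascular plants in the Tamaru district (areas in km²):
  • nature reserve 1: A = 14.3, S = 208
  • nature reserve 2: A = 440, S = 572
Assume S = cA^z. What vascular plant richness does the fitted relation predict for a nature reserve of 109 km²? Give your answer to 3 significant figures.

379

z = ln(572/208) / ln(440/14.3) = 1.0116 / 3.4265 = 0.2952
c = 208 / 14.3^0.2952 = 208 / 2.193 = 94.84
S₃ = 94.84 × 109^0.2952 = 94.84 × 3.995 ≈ 378.9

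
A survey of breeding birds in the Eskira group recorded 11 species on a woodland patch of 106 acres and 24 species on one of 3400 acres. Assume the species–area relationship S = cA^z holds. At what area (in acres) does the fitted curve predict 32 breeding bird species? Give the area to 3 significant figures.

12200 acres

z = ln(24/11) / ln(3400/106) = 0.7802 / 3.4681 = 0.2250
c = 11 / 106^0.2250 = 11 / 2.855 = 3.853
A = (32/3.853)^(1/0.2250) ⇒ ln A = ln(8.305)/0.2250 = 9.4104
A = e^9.4104 ≈ 12215 acres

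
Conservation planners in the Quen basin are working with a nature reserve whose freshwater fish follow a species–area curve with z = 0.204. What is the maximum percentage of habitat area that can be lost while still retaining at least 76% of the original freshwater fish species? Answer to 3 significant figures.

74.0%

Need (A_new/A_old)^0.204 = 0.76, so A_new/A_old = 0.76^(1/0.204) = 0.76^4.902
ln(A_new/A_old) = ln 0.76 / 0.204 = -0.2744 / 0.204 = -1.3453
A_new/A_old = e^-1.3453 ≈ 0.2605
Fraction that can be lost = 1 − 0.2605 = 0.7395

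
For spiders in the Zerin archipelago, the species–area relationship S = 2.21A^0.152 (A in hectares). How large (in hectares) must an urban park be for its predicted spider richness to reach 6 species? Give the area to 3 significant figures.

6 = 2.21 × A^0.152  ⇒  A^0.152 = 6/2.21 = 2.715
ln A = ln(2.715) / 0.152 = 0.9988 / 0.152 = 6.5708
A = e^6.5708 ≈ 714 hectares

714 hectares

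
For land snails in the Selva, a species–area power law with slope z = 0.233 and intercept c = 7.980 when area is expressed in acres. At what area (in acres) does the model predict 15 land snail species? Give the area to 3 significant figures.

15 = 7.98 × A^0.233  ⇒  A^0.233 = 15/7.98 = 1.88
ln A = ln(1.88) / 0.233 = 0.6311 / 0.233 = 2.7086
A = e^2.7086 ≈ 15.01 acres

15.0 acres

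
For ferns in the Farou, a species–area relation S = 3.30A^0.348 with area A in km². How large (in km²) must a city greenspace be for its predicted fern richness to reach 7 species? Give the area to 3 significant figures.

8.68 km²

7 = 3.3 × A^0.348  ⇒  A^0.348 = 7/3.3 = 2.121
ln A = ln(2.121) / 0.348 = 0.7520 / 0.348 = 2.1609
A = e^2.1609 ≈ 8.679 km²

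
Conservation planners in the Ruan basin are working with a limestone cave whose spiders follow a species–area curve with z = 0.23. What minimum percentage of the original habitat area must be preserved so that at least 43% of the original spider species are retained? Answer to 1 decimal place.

2.5%

Need (A_new/A_old)^0.23 = 0.43, so A_new/A_old = 0.43^(1/0.23) = 0.43^4.348
ln(A_new/A_old) = ln 0.43 / 0.23 = -0.8440 / 0.23 = -3.6694
A_new/A_old = e^-3.6694 ≈ 0.02549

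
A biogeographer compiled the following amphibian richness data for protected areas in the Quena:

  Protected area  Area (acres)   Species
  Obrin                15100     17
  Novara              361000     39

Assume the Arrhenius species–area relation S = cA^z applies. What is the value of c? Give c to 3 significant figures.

z = ln(S₂/S₁) / ln(A₂/A₁) = ln(39/17) / ln(361000/15100) = 0.8303 / 3.1742 = 0.2616
c = S₁ / A₁^z = 17 / 15100^0.2616 = 17 / 12.39 = 1.372

1.37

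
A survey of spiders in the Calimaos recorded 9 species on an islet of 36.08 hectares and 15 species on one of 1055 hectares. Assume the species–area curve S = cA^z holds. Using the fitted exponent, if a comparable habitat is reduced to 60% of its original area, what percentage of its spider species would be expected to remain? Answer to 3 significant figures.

92.6%

z = ln(15/9) / ln(1055/36.08) = 0.5108 / 3.3756 = 0.1513
S_new/S_old = (A_new/A_old)^z = 0.6^0.1513 = exp(0.1513 × -0.5108) = 0.9256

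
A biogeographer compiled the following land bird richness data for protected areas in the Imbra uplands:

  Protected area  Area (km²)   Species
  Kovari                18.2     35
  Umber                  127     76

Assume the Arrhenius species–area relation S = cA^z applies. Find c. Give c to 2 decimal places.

10.99

z = ln(S₂/S₁) / ln(A₂/A₁) = ln(76/35) / ln(127/18.2) = 0.7754 / 1.9428 = 0.3991
c = S₁ / A₁^z = 35 / 18.2^0.3991 = 35 / 3.184 = 10.99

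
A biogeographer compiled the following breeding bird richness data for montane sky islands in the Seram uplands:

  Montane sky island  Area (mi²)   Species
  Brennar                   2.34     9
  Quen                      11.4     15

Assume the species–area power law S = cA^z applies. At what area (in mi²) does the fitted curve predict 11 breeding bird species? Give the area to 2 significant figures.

4.4 mi²

z = ln(15/9) / ln(11.4/2.34) = 0.5108 / 1.5835 = 0.3226
c = 9 / 2.34^0.3226 = 9 / 1.316 = 6.841
A = (11/6.841)^(1/0.3226) ⇒ ln A = ln(1.608)/0.3226 = 1.4722
A = e^1.4722 ≈ 4.359 mi²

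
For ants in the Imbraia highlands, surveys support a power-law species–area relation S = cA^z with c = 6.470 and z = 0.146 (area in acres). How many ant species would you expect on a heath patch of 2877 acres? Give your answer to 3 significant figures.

20.7

S = 6.47 × 2877^0.146
ln S = ln 6.47 + 0.146 × ln 2877 = 1.8672 + 0.146 × 7.9645 = 3.0300
S = e^3.0300 ≈ 20.7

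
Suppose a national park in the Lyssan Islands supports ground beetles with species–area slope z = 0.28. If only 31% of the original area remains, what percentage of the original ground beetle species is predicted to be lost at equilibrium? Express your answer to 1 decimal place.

28.0%

S_new/S_old = (A_new/A_old)^z = 0.31^0.28
= exp(0.28 × ln 0.31) = exp(0.28 × -1.1712) = exp(-0.3279) ≈ 0.7204
Fraction lost = 1 − 0.7204 = 0.2796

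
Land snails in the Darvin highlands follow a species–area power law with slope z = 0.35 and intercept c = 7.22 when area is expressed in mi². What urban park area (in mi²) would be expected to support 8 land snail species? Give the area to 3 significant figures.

8 = 7.22 × A^0.35  ⇒  A^0.35 = 8/7.22 = 1.108
ln A = ln(1.108) / 0.35 = 0.1026 / 0.35 = 0.2931
A = e^0.2931 ≈ 1.341 mi²

1.34 mi²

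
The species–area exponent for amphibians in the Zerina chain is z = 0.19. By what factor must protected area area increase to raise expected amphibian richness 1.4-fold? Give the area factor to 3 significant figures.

(A₂/A₁)^0.19 = 1.4, so A₂/A₁ = 1.4^(1/0.19) = 1.4^5.263
ln(A₂/A₁) = ln 1.4 / 0.19 = 0.3365 / 0.19 = 1.7709
A₂/A₁ = e^1.7709 ≈ 5.876

5.88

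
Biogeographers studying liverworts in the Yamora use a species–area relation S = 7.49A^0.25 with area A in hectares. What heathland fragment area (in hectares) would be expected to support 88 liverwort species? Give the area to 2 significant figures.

19000 hectares

88 = 7.49 × A^0.25  ⇒  A^0.25 = 88/7.49 = 11.75
ln A = ln(11.75) / 0.25 = 2.4638 / 0.25 = 9.8551
A = e^9.8551 ≈ 19055 hectares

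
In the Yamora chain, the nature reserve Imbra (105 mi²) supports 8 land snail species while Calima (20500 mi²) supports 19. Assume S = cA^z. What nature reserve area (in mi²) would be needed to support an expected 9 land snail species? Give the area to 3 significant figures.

z = ln(19/8) / ln(20500/105) = 0.8650 / 5.2742 = 0.1640
c = 8 / 105^0.1640 = 8 / 2.145 = 3.729
A = (9/3.729)^(1/0.1640) ⇒ ln A = ln(2.413)/0.1640 = 5.3721
A = e^5.3721 ≈ 215.3 mi²

215 mi²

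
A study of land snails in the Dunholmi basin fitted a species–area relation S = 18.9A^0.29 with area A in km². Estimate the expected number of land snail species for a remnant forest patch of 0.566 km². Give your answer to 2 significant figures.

16

S = 18.9 × 0.566^0.29
ln S = ln 18.9 + 0.29 × ln 0.566 = 2.9392 + 0.29 × -0.5692 = 2.7741
S = e^2.7741 ≈ 16.02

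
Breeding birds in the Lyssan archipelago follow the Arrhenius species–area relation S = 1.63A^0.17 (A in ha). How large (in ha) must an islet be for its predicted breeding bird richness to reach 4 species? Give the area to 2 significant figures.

200 ha

4 = 1.63 × A^0.17  ⇒  A^0.17 = 4/1.63 = 2.454
ln A = ln(2.454) / 0.17 = 0.8977 / 0.17 = 5.2807
A = e^5.2807 ≈ 196.5 ha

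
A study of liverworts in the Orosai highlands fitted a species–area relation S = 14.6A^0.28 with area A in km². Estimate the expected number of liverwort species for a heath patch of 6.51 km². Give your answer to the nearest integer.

25 species

S = 14.6 × 6.51^0.28
ln S = ln 14.6 + 0.28 × ln 6.51 = 2.6810 + 0.28 × 1.8733 = 3.2056
S = e^3.2056 ≈ 24.67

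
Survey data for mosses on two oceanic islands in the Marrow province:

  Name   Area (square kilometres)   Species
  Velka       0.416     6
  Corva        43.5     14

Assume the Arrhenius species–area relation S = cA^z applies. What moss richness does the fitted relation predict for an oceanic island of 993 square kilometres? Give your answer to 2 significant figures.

25

z = ln(14/6) / ln(43.5/0.416) = 0.8473 / 4.6498 = 0.1822
c = 6 / 0.416^0.1822 = 6 / 0.8523 = 7.04
S₃ = 7.04 × 993^0.1822 = 7.04 × 3.516 ≈ 24.76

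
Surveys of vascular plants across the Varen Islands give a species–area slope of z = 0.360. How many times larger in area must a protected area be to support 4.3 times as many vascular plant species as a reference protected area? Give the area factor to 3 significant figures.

57.5

(A₂/A₁)^0.36 = 4.3, so A₂/A₁ = 4.3^(1/0.36) = 4.3^2.778
ln(A₂/A₁) = ln 4.3 / 0.36 = 1.4586 / 0.36 = 4.0517
A₂/A₁ = e^4.0517 ≈ 57.5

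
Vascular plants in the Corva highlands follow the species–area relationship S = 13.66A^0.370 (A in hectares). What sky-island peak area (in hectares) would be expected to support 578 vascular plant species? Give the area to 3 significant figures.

24900 hectares

578 = 13.66 × A^0.37  ⇒  A^0.37 = 578/13.66 = 42.31
ln A = ln(42.31) / 0.37 = 3.7451 / 0.37 = 10.1219
A = e^10.1219 ≈ 24882 hectares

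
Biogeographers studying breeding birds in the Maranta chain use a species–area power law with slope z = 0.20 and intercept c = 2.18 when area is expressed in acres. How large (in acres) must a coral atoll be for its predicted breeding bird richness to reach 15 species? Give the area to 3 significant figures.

15 = 2.18 × A^0.2  ⇒  A^0.2 = 15/2.18 = 6.881
ln A = ln(6.881) / 0.2 = 1.9287 / 0.2 = 9.6436
A = e^9.6436 ≈ 15423 acres

15400 acres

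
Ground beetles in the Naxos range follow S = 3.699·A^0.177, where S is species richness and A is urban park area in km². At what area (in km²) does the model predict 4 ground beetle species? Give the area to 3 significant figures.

1.56 km²

4 = 3.699 × A^0.177  ⇒  A^0.177 = 4/3.699 = 1.081
ln A = ln(1.081) / 0.177 = 0.0782 / 0.177 = 0.4420
A = e^0.4420 ≈ 1.556 km²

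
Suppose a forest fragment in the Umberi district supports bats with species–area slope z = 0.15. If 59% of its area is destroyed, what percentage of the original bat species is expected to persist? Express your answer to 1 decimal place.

S_new/S_old = (A_new/A_old)^z = 0.41^0.15
= exp(0.15 × ln 0.41) = exp(0.15 × -0.8916) = exp(-0.1337) ≈ 0.8748

87.5%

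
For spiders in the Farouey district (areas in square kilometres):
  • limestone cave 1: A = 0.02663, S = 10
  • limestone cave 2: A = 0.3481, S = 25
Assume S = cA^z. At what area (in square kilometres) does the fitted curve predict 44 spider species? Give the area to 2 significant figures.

z = ln(25/10) / ln(0.3481/0.02663) = 0.9163 / 2.5705 = 0.3565
c = 10 / 0.02663^0.3565 = 10 / 0.2746 = 36.42
A = (44/36.42)^(1/0.3565) ⇒ ln A = ln(1.208)/0.3565 = 0.5306
A = e^0.5306 ≈ 1.7 square kilometres

1.7 square kilometres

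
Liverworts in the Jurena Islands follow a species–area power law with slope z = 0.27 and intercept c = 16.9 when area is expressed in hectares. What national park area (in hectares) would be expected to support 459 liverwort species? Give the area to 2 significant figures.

200000 hectares

459 = 16.9 × A^0.27  ⇒  A^0.27 = 459/16.9 = 27.16
ln A = ln(27.16) / 0.27 = 3.3017 / 0.27 = 12.2287
A = e^12.2287 ≈ 204568 hectares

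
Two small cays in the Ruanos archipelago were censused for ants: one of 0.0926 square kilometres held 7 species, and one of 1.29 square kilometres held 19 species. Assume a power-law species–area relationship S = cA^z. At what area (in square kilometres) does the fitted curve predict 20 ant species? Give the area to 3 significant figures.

z = ln(19/7) / ln(1.29/0.0926) = 0.9985 / 2.6341 = 0.3791
c = 7 / 0.0926^0.3791 = 7 / 0.4058 = 17.25
A = (20/17.25)^(1/0.3791) ⇒ ln A = ln(1.159)/0.3791 = 0.3900
A = e^0.3900 ≈ 1.477 square kilometres

1.48 square kilometres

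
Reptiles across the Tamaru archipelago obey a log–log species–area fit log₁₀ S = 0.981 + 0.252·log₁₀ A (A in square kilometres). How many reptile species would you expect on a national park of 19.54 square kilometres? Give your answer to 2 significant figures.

S = 9.572 × 19.54^0.252
ln S = ln 9.572 + 0.252 × ln 19.54 = 2.2588 + 0.252 × 2.9725 = 3.0079
S = e^3.0079 ≈ 20.24

20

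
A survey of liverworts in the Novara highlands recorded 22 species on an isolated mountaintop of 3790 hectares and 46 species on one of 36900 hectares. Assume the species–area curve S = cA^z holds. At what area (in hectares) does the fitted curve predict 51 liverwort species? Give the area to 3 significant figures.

z = ln(46/22) / ln(36900/3790) = 0.7376 / 2.2758 = 0.3241
c = 22 / 3790^0.3241 = 22 / 14.45 = 1.523
A = (51/1.523)^(1/0.3241) ⇒ ln A = ln(33.5)/0.3241 = 10.8343
A = e^10.8343 ≈ 50733 hectares

50700 hectares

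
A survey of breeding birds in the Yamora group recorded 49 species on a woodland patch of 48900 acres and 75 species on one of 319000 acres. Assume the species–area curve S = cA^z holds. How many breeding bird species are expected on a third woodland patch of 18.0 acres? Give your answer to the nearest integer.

8

z = ln(75/49) / ln(319000/48900) = 0.4257 / 1.8754 = 0.2270
c = 49 / 48900^0.2270 = 49 / 11.6 = 4.225
S₃ = 4.225 × 18^0.2270 = 4.225 × 1.927 ≈ 8.143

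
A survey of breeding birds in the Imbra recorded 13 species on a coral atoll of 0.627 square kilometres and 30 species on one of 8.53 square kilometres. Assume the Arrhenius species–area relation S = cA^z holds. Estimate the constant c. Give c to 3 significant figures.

z = ln(S₂/S₁) / ln(A₂/A₁) = ln(30/13) / ln(8.53/0.627) = 0.8362 / 2.6104 = 0.3204
c = S₁ / A₁^z = 13 / 0.627^0.3204 = 13 / 0.8611 = 15.1

15.1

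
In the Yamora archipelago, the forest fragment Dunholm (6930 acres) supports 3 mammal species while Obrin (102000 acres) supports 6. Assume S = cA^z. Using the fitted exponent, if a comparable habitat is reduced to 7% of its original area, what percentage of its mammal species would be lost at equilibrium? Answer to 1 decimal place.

49.6%

z = ln(6/3) / ln(102000/6930) = 0.6931 / 2.6891 = 0.2578
S_new/S_old = (A_new/A_old)^z = 0.07^0.2578 = exp(0.2578 × -2.6593) = 0.5039
Fraction lost = 1 − 0.5039 = 0.4961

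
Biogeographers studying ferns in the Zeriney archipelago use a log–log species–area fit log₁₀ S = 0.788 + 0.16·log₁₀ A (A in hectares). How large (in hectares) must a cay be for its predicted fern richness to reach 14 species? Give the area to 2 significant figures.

14 = 6.138 × A^0.16  ⇒  A^0.16 = 14/6.138 = 2.281
ln A = ln(2.281) / 0.16 = 0.8246 / 0.16 = 5.1539
A = e^5.1539 ≈ 173.1 hectares

170 hectares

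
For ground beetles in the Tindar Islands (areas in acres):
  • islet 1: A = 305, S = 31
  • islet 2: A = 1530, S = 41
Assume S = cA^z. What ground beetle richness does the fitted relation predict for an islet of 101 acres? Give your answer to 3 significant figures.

z = ln(41/31) / ln(1530/305) = 0.2796 / 1.6127 = 0.1734
c = 31 / 305^0.1734 = 31 / 2.696 = 11.5
S₃ = 11.5 × 101^0.1734 = 11.5 × 2.226 ≈ 25.59

25.6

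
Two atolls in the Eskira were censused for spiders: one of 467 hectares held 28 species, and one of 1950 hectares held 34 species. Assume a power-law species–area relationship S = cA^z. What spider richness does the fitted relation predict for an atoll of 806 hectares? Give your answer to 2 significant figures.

z = ln(34/28) / ln(1950/467) = 0.1942 / 1.4293 = 0.1358
c = 28 / 467^0.1358 = 28 / 2.305 = 12.15
S₃ = 12.15 × 806^0.1358 = 12.15 × 2.482 ≈ 30.15

30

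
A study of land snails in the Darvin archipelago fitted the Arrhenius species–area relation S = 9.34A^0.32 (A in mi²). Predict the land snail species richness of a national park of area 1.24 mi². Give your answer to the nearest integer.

S = 9.34 × 1.24^0.32 = 9.34 × 1.071 ≈ 10.01

10 species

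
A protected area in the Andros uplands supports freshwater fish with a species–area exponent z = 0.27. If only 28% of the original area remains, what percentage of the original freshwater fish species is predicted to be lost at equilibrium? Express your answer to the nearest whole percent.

S_new/S_old = (A_new/A_old)^z = 0.28^0.27
= exp(0.27 × ln 0.28) = exp(0.27 × -1.2730) = exp(-0.3437) ≈ 0.7091
Fraction lost = 1 − 0.7091 = 0.2909

29%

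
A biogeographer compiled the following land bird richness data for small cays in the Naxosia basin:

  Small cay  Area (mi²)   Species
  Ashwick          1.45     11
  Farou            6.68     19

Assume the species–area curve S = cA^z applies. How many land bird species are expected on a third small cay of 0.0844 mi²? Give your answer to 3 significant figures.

3.98

z = ln(19/11) / ln(6.68/1.45) = 0.5465 / 1.5276 = 0.3578
c = 11 / 1.45^0.3578 = 11 / 1.142 = 9.631
S₃ = 9.631 × 0.0844^0.3578 = 9.631 × 0.4129 ≈ 3.977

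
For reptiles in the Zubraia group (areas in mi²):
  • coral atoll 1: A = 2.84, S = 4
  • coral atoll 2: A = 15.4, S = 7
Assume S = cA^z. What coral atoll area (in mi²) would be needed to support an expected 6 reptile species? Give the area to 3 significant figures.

z = ln(7/4) / ln(15.4/2.84) = 0.5596 / 1.6906 = 0.3310
c = 4 / 2.84^0.3310 = 4 / 1.413 = 2.831
A = (6/2.831)^(1/0.3310) ⇒ ln A = ln(2.119)/0.3310 = 2.2687
A = e^2.2687 ≈ 9.667 mi²

9.67 mi²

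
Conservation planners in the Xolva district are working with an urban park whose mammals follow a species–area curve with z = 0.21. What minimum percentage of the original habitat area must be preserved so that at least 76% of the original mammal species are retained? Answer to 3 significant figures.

Need (A_new/A_old)^0.21 = 0.76, so A_new/A_old = 0.76^(1/0.21) = 0.76^4.762
ln(A_new/A_old) = ln 0.76 / 0.21 = -0.2744 / 0.21 = -1.3068
A_new/A_old = e^-1.3068 ≈ 0.2707

27.1%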